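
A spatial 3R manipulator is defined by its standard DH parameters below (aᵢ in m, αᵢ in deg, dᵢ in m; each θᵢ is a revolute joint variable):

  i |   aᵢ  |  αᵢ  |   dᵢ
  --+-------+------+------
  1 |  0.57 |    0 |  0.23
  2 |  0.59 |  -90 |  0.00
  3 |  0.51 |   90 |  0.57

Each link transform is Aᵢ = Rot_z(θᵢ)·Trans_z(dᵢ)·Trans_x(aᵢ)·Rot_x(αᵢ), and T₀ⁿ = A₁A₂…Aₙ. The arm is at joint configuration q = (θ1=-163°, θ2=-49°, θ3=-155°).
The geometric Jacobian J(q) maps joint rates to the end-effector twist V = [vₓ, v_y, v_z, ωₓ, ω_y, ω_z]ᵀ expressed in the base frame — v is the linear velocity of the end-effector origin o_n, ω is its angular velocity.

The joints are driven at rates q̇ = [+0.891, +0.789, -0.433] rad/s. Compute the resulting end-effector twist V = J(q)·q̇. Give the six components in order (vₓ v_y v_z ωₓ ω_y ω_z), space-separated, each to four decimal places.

o_n = [-0.9555, -0.5823, 0.4455]
J₁: ẑ×o_n = [0.5823, -0.9555, 0.0000], ω = ẑ
J2: z=[0.0000, 0.0000, 1.0000] o=[-0.5451, -0.1667, 0.2300] → [0.4157, -0.4104, 0.0000, 0.0000, 0.0000, 1.0000]
J3: z=[-0.5299, -0.8480, 0.0000] o=[-1.0454, 0.1460, 0.2300] → [-0.1828, 0.1142, 0.4622, -0.5299, -0.8480, 0.0000]
V = J·q̇ = [0.9260, -1.2246, -0.2001, 0.2295, 0.3672, 1.6800]

0.9260 -1.2246 -0.2001 0.2295 0.3672 1.6800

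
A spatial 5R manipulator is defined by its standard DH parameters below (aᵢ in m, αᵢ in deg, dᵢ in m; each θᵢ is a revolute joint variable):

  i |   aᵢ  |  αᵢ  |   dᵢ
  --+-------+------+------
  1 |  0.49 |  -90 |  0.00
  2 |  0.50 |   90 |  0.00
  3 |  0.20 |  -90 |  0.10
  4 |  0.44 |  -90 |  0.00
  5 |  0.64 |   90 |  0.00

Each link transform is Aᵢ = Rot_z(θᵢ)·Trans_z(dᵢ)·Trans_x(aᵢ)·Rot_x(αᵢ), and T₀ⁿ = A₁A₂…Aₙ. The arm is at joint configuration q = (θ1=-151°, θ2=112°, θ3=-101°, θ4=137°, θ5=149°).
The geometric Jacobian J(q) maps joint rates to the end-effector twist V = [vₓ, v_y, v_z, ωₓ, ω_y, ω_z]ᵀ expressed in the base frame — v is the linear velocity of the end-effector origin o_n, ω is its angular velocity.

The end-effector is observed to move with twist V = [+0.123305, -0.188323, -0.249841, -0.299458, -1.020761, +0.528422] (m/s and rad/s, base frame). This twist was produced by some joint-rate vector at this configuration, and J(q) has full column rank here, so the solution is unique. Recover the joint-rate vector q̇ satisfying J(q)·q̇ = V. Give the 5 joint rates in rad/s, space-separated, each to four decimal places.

0.9030 0.7600 0.8420 0.0650 0.0000

o_n = [-0.6319, -0.1086, -0.1794]
J₁: ẑ×o_n = [0.1086, -0.6319, 0.0000], ω = ẑ
J2: z=[0.4848, -0.8746, 0.0000] o=[-0.4286, -0.2376, 0.0000] → [0.1569, 0.0870, -0.1153, 0.4848, -0.8746, 0.0000]
J3: z=[-0.8109, -0.4495, -0.3746] o=[-0.2647, -0.1468, -0.4636] → [-0.1135, 0.3680, -0.1960, -0.8109, -0.4495, -0.3746]
J4: z=[0.2291, 0.3452, -0.9101] o=[-0.4535, -0.0269, -0.4657] → [0.0245, 0.0967, 0.0429, 0.2291, 0.3452, -0.9101]
J5: z=[-0.2259, -0.8906, -0.3946] o=[-0.0369, -0.1572, -0.4102] → [-0.1864, 0.2869, -0.5409, -0.2259, -0.8906, -0.3946]
q̇ = J⁺·V = [0.9030, 0.7600, 0.8420, 0.0650, 0.0000]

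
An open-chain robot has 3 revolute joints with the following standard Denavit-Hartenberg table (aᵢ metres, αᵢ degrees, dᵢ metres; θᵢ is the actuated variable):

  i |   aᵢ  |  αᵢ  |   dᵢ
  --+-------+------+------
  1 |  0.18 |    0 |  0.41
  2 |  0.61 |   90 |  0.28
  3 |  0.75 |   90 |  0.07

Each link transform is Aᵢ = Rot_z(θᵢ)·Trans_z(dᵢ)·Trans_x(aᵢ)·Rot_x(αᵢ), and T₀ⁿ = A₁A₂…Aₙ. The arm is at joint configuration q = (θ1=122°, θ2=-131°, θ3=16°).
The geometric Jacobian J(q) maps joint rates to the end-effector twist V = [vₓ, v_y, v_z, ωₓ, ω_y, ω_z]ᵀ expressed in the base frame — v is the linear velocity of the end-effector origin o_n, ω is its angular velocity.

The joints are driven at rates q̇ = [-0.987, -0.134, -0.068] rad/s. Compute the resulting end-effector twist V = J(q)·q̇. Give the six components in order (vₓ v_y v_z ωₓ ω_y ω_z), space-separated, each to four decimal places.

-0.1464 -1.3694 -0.0490 0.0106 0.0672 -1.1210

o_n = [1.2082, -0.1247, 0.8967]
J₁: ẑ×o_n = [0.1247, 1.2082, -0.0000], ω = ẑ
J2: z=[0.0000, 0.0000, 1.0000] o=[-0.0954, 0.1526, 0.4100] → [0.2773, 1.3036, -0.0000, 0.0000, 0.0000, 1.0000]
J3: z=[-0.1564, -0.9877, 0.0000] o=[0.5071, 0.0572, 0.6900] → [-0.2042, 0.0323, 0.7209, -0.1564, -0.9877, 0.0000]
V = J·q̇ = [-0.1464, -1.3694, -0.0490, 0.0106, 0.0672, -1.1210]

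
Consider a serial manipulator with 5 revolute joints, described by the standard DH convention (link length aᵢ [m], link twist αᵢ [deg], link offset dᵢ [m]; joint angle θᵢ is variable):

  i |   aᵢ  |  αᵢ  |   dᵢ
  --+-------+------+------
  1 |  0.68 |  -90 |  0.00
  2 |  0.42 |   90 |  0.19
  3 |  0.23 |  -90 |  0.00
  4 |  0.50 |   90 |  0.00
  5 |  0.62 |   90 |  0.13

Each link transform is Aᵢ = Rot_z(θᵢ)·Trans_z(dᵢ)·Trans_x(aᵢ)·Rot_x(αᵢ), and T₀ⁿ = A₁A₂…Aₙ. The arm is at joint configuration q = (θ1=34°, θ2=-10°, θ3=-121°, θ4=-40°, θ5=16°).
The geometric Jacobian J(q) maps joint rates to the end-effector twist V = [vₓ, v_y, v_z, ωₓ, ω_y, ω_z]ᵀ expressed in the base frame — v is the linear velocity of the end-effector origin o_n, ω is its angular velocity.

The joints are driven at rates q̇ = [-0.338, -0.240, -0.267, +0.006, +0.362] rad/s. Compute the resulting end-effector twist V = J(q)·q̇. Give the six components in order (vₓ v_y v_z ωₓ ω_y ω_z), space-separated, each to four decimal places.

o_n = [0.9115, -0.2817, 0.8020]
J₁: ẑ×o_n = [0.2817, 0.9115, -0.0000], ω = ẑ
J2: z=[-0.5592, 0.8290, 0.0000] o=[0.5637, 0.3803, 0.0000] → [0.6649, 0.4485, 0.0819, -0.5592, 0.8290, 0.0000]
J3: z=[-0.1440, -0.0971, 0.9848] o=[0.8004, 0.7691, 0.0729] → [0.9640, 0.2143, 0.1620, -0.1440, -0.0971, 0.9848]
J4: z=[0.9878, 0.0451, 0.1488] o=[0.8139, 0.5404, 0.0524] → [0.1561, -0.7260, -0.8164, 0.9878, 0.0451, 0.1488]
J5: z=[-0.1481, 0.5647, 0.8119] o=[0.7902, 0.1284, 0.3346] → [0.5968, 0.1677, -0.0078, -0.1481, 0.5647, 0.8119]
V = J·q̇ = [-0.2952, -0.4166, -0.0706, 0.1250, 0.0317, -0.3061]

-0.2952 -0.4166 -0.0706 0.1250 0.0317 -0.3061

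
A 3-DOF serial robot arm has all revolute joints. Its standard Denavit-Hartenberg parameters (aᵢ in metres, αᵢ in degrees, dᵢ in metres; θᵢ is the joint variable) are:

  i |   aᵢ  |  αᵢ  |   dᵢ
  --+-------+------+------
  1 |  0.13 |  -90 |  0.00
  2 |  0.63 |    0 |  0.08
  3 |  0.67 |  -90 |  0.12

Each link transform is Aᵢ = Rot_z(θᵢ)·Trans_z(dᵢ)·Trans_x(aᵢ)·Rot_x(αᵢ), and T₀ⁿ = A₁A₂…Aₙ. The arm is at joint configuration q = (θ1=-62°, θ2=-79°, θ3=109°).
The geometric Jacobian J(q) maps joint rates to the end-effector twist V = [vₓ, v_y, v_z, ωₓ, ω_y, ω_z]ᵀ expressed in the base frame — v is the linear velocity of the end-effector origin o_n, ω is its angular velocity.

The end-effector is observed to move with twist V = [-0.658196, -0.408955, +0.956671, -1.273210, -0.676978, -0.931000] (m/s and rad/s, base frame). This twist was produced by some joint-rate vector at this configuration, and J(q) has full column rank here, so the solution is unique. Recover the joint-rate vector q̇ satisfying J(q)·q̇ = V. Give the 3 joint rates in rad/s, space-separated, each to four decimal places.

o_n = [0.5665, -0.6393, 0.2834]
J₁: ẑ×o_n = [0.6393, 0.5665, -0.0000], ω = ẑ
J2: z=[0.8829, 0.4695, 0.0000] o=[0.0610, -0.1148, 0.0000] → [0.1331, -0.2502, -0.7004, 0.8829, 0.4695, 0.0000]
J3: z=[0.8829, 0.4695, 0.0000] o=[0.1881, -0.1834, 0.6184] → [-0.1573, 0.2958, -0.5802, 0.8829, 0.4695, 0.0000]
q̇ = J⁺·V = [-0.9310, -0.9980, -0.4440]

-0.9310 -0.9980 -0.4440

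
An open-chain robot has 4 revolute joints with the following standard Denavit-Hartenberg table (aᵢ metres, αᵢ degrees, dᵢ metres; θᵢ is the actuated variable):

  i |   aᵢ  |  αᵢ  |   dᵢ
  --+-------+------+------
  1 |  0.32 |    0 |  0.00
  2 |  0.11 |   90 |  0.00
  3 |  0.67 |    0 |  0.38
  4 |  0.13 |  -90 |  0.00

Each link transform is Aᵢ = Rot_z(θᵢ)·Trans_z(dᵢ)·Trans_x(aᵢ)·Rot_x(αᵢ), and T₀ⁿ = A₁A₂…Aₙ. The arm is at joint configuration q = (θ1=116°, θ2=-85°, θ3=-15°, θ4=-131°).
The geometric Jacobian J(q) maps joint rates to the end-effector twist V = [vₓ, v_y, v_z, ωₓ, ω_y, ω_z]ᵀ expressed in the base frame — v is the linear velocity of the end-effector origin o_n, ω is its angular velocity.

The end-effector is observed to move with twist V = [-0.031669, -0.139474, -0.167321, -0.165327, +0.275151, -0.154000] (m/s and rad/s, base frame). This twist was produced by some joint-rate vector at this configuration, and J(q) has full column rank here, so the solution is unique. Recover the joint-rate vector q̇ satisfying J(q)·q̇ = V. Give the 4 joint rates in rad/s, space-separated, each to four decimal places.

-0.1160 -0.0380 -0.3120 -0.0090

o_n = [0.6121, 0.2964, -0.2461]
J₁: ẑ×o_n = [-0.2964, 0.6121, 0.0000], ω = ẑ
J2: z=[0.0000, 0.0000, 1.0000] o=[-0.1403, 0.2876, 0.0000] → [-0.0087, 0.7524, 0.0000, 0.0000, 0.0000, 1.0000]
J3: z=[0.5150, -0.8572, 0.0000] o=[-0.0460, 0.3443, 0.0000] → [0.2110, 0.1268, 0.5394, 0.5150, -0.8572, 0.0000]
J4: z=[0.5150, -0.8572, 0.0000] o=[0.7045, 0.3519, -0.1734] → [0.0623, 0.0374, -0.1078, 0.5150, -0.8572, 0.0000]
q̇ = J⁺·V = [-0.1160, -0.0380, -0.3120, -0.0090]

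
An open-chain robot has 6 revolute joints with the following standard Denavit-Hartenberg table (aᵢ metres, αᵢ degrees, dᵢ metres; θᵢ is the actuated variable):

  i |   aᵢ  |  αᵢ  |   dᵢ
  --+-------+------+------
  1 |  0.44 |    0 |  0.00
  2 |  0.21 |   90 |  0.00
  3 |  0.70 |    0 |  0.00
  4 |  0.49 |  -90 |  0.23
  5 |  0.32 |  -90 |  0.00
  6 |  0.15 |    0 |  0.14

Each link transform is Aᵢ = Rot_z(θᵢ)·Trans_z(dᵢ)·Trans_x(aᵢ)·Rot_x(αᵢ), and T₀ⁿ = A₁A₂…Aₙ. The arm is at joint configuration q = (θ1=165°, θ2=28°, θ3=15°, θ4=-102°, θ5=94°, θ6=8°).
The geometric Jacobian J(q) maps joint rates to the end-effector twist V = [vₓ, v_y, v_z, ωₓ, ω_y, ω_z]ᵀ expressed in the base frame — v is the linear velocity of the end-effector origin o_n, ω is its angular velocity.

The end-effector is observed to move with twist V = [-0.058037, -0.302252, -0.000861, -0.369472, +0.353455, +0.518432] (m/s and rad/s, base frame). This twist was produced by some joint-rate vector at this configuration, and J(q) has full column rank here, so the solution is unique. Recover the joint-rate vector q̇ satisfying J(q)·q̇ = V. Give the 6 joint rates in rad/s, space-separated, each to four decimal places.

o_n = [-1.2331, -0.3063, -0.1371]
J₁: ẑ×o_n = [0.3063, -1.2331, 0.0000], ω = ẑ
J2: z=[0.0000, 0.0000, 1.0000] o=[-0.4250, 0.1139, 0.0000] → [0.4202, -0.8081, 0.0000, 0.0000, 0.0000, 1.0000]
J3: z=[-0.2250, 0.9744, 0.0000] o=[-0.6296, 0.0666, 0.0000] → [-0.1336, -0.0309, 0.6719, -0.2250, 0.9744, 0.0000]
J4: z=[-0.2250, 0.9744, 0.0000] o=[-1.2884, -0.0855, 0.1812] → [-0.3102, -0.0716, -0.0042, -0.2250, 0.9744, 0.0000]
J5: z=[-0.9730, -0.2246, 0.0523] o=[-1.3652, 0.1329, -0.3082] → [-0.0154, 0.1733, 0.4570, -0.9730, -0.2246, 0.0523]
J6: z=[0.0352, 0.0797, 0.9962] o=[-1.2922, -0.1779, -0.2859] → [0.1398, 0.0536, -0.0092, 0.0352, 0.0797, 0.9962]
q̇ = J⁺·V = [0.2940, -0.0410, -0.1940, 0.6040, 0.2940, 0.2510]

0.2940 -0.0410 -0.1940 0.6040 0.2940 0.2510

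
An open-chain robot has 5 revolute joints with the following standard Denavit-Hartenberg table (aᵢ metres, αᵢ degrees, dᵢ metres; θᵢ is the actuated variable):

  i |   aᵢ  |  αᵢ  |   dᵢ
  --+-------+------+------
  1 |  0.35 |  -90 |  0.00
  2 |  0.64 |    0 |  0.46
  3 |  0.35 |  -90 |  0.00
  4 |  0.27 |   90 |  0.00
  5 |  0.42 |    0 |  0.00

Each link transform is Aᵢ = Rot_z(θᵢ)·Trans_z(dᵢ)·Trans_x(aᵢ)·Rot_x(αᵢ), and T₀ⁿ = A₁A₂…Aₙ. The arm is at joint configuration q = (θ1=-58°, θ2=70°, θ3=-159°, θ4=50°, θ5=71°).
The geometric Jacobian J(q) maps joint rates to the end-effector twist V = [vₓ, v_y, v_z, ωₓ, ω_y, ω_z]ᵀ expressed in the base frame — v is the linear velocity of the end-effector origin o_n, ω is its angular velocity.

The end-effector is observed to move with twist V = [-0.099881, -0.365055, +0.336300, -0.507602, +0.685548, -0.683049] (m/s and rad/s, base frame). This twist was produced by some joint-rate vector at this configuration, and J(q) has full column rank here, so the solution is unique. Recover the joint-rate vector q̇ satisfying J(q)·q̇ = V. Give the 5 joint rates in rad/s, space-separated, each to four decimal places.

-0.3830 -0.2170 0.4140 -0.8450 -0.4110

o_n = [0.6434, -0.7496, 0.0030]
J₁: ẑ×o_n = [0.7496, 0.6434, -0.0000], ω = ẑ
J2: z=[0.8480, 0.5299, 0.0000] o=[0.1855, -0.2968, 0.0000] → [0.0016, -0.0026, -0.6266, 0.8480, 0.5299, 0.0000]
J3: z=[0.8480, 0.5299, 0.0000] o=[0.6916, -0.2387, -0.6014] → [0.3203, -0.5126, -0.4077, 0.8480, 0.5299, 0.0000]
J4: z=[0.5298, -0.8479, -0.0175] o=[0.6948, -0.2439, -0.2515] → [-0.2246, -0.1339, -0.3115, 0.5298, -0.8479, -0.0175]
J5: z=[0.5522, 0.3293, 0.7659] o=[0.5210, -0.3560, -0.0779] → [0.3281, 0.0490, -0.2576, 0.5522, 0.3293, 0.7659]
q̇ = J⁺·V = [-0.3830, -0.2170, 0.4140, -0.8450, -0.4110]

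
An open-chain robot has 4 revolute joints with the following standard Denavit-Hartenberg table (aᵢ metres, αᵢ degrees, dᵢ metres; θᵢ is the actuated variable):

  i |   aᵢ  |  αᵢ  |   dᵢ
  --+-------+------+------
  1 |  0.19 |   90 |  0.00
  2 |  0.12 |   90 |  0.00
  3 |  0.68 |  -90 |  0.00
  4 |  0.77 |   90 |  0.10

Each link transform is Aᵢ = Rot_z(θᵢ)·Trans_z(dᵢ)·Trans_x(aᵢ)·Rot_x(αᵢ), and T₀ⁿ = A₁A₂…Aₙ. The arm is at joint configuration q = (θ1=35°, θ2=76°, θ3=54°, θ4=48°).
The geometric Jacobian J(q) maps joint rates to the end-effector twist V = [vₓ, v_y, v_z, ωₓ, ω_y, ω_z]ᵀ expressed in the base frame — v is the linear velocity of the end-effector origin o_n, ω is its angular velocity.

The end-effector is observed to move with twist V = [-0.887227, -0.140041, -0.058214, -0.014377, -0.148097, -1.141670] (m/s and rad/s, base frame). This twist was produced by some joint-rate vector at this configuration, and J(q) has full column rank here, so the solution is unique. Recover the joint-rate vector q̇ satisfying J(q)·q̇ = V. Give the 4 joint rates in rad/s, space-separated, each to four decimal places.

-0.6380 -0.2590 0.0280 0.6330

o_n = [0.4361, -0.9468, 0.8580]
J₁: ẑ×o_n = [0.9468, 0.4361, -0.0000], ω = ẑ
J2: z=[0.5736, -0.8192, 0.0000] o=[0.1556, 0.1090, 0.0000] → [-0.7029, -0.4922, -0.3758, 0.5736, -0.8192, 0.0000]
J3: z=[0.7948, 0.5565, -0.2419] o=[0.1794, 0.1256, 0.1164] → [0.1533, -0.6515, -0.9953, 0.7948, 0.5565, -0.2419]
J4: z=[0.1768, -0.5937, -0.7850] o=[0.5742, -0.2695, 0.5043] → [-0.7417, 0.0458, -0.2017, 0.1768, -0.5937, -0.7850]
q̇ = J⁺·V = [-0.6380, -0.2590, 0.0280, 0.6330]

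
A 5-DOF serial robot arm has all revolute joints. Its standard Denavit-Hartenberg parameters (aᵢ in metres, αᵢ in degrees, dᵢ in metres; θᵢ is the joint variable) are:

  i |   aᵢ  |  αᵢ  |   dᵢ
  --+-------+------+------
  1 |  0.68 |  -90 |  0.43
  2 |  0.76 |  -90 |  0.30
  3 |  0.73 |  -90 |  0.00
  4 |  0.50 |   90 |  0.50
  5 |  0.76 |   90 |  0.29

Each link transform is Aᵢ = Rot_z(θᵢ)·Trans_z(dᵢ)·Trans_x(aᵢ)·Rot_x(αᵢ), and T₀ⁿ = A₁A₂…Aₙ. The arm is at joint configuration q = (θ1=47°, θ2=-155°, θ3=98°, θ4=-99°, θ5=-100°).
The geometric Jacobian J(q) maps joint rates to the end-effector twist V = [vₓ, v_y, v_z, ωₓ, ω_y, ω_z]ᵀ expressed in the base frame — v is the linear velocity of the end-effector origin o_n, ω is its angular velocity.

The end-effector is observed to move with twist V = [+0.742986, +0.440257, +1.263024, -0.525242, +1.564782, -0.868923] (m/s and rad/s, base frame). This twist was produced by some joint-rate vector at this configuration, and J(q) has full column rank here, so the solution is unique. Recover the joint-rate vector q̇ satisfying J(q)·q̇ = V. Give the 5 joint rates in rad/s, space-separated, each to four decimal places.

o_n = [0.0523, -0.1152, 1.1208]
J₁: ẑ×o_n = [0.1152, 0.0523, -0.0000], ω = ẑ
J2: z=[-0.7314, 0.6820, 0.0000] o=[0.4638, 0.4973, 0.4300] → [0.4711, 0.5052, 0.7286, -0.7314, 0.6820, 0.0000]
J3: z=[0.2882, 0.3091, 0.9063] o=[-0.2254, 0.1982, 0.7512] → [0.3983, 0.1451, -0.1762, 0.2882, 0.3091, 0.9063]
J4: z=[0.5103, 0.7513, -0.4185] o=[0.3661, -0.2275, 0.7083] → [0.3569, -0.0792, 0.2931, 0.5103, 0.7513, -0.4185]
J5: z=[-0.8454, 0.5276, -0.0837] o=[0.7002, 0.3464, 0.9512] → [0.0509, 0.1976, 0.7321, -0.8454, 0.5276, -0.0837]
q̇ = J⁺·V = [-0.3770, 0.9230, -0.0510, 0.9850, 0.4000]

-0.3770 0.9230 -0.0510 0.9850 0.4000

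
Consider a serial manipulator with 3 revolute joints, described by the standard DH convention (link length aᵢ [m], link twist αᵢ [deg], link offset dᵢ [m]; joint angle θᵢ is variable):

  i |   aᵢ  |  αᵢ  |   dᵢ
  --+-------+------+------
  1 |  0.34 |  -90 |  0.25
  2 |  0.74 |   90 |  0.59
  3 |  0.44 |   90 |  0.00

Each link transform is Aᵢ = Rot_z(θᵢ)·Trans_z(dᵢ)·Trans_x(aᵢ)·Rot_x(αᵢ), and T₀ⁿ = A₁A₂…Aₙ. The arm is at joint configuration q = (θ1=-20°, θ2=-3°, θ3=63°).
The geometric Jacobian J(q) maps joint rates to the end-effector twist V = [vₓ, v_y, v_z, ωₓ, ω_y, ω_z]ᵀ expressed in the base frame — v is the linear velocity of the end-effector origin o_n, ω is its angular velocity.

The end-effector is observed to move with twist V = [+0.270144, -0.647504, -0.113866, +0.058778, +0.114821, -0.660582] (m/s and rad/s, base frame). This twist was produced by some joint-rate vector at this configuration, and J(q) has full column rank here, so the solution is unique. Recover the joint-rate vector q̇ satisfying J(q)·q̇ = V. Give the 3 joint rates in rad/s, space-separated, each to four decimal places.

o_n = [1.5372, 0.4856, 0.2992]
J₁: ẑ×o_n = [-0.4856, 1.5372, 0.0000], ω = ẑ
J2: z=[0.3420, 0.9397, 0.0000] o=[0.3195, -0.1163, 0.2500] → [0.0462, -0.0168, -0.9385, 0.3420, 0.9397, 0.0000]
J3: z=[-0.0492, 0.0179, 0.9986] o=[1.2157, 0.1854, 0.2887] → [-0.2996, 0.3216, -0.0205, -0.0492, 0.0179, 0.9986]
q̇ = J⁺·V = [-0.3560, 0.1280, -0.3050]

-0.3560 0.1280 -0.3050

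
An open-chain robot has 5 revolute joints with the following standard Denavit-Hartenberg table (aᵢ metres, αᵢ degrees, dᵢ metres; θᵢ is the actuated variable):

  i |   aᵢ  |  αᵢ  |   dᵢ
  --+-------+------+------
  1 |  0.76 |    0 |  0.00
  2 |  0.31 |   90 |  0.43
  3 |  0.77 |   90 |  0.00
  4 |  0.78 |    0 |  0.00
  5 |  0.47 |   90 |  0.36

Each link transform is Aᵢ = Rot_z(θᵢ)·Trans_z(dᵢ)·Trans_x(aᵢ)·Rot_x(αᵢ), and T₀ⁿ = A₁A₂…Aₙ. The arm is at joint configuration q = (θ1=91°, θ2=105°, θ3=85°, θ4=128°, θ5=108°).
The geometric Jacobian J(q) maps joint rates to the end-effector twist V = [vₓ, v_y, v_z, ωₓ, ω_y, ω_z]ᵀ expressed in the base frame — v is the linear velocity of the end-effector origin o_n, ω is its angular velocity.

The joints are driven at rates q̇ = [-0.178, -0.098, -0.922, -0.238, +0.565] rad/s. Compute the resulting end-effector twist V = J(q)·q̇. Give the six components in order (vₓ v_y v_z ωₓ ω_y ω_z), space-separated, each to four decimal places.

o_n = [-0.7203, 0.7912, 0.4255]
J₁: ẑ×o_n = [-0.7912, -0.7203, 0.0000], ω = ẑ
J2: z=[0.0000, 0.0000, 1.0000] o=[-0.0133, 0.7599, 0.0000] → [-0.0313, -0.7070, 0.0000, 0.0000, 0.0000, 1.0000]
J3: z=[-0.2756, 0.9613, 0.0000] o=[-0.3113, 0.6744, 0.4300] → [-0.0043, -0.0012, 0.3610, -0.2756, 0.9613, 0.0000]
J4: z=[-0.9576, -0.2746, -0.0872] o=[-0.3758, 0.6559, 1.1971] → [0.2237, -0.7088, -0.2241, -0.9576, -0.2746, -0.0872]
J5: z=[-0.9576, -0.2746, -0.0872] o=[-0.5050, 1.2583, 0.7187] → [0.0398, -0.2620, 0.3882, -0.9576, -0.2746, -0.0872]
V = J·q̇ = [0.1172, 0.2193, -0.0602, -0.0590, -0.9761, -0.3045]

0.1172 0.2193 -0.0602 -0.0590 -0.9761 -0.3045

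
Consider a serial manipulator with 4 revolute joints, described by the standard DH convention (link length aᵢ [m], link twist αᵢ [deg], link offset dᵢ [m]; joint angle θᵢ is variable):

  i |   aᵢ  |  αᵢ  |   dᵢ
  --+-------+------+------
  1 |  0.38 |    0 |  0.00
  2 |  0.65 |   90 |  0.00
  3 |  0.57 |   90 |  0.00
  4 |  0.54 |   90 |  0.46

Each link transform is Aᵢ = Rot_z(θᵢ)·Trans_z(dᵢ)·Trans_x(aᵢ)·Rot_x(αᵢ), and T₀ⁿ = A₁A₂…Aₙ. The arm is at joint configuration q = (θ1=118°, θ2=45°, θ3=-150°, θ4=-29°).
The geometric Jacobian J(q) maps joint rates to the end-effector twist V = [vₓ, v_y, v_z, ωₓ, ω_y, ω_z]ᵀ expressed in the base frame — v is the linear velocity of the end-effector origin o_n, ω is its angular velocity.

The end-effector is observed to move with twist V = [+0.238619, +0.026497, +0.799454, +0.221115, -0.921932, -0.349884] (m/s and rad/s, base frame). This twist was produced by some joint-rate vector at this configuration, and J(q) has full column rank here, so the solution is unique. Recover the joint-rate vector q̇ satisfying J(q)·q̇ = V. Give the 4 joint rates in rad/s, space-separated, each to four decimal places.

o_n = [0.2066, -0.0560, -0.1228]
J₁: ẑ×o_n = [0.0560, 0.2066, -0.0000], ω = ẑ
J2: z=[0.0000, 0.0000, 1.0000] o=[-0.1784, 0.3355, 0.0000] → [0.3915, 0.3850, -0.0000, 0.0000, 0.0000, 1.0000]
J3: z=[0.2924, 0.9563, 0.0000] o=[-0.8000, 0.5256, 0.0000] → [-0.1174, 0.0359, -1.1327, 0.2924, 0.9563, 0.0000]
J4: z=[0.4782, -0.1462, 0.8660] o=[-0.3279, 0.3812, -0.2850] → [0.3549, 0.3854, -0.1309, 0.4782, -0.1462, 0.8660]
q̇ = J⁺·V = [-0.7880, -0.3950, -0.8170, 0.9620]

-0.7880 -0.3950 -0.8170 0.9620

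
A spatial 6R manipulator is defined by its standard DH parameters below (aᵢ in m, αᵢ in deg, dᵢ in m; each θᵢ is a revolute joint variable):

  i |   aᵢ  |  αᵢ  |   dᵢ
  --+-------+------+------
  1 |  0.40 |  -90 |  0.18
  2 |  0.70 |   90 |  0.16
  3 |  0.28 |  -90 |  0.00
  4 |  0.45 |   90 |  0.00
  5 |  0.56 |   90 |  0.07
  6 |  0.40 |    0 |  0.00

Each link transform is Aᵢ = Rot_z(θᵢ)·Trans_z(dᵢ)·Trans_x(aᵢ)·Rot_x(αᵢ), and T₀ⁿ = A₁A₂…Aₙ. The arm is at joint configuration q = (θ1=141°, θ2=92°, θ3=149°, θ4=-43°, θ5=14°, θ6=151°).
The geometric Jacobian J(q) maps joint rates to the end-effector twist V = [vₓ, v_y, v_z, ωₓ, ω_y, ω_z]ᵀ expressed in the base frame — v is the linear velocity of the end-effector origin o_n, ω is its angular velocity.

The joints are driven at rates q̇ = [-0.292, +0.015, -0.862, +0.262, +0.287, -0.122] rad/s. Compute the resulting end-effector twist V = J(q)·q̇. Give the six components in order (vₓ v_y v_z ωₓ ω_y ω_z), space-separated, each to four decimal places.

o_n = [-1.0630, 0.3278, -0.0204]
J₁: ẑ×o_n = [-0.3278, -1.0630, 0.0000], ω = ẑ
J2: z=[-0.6293, -0.7771, 0.0000] o=[-0.3109, 0.2517, 0.1800] → [0.1557, -0.1261, -0.6324, -0.6293, -0.7771, 0.0000]
J3: z=[-0.7767, 0.6289, -0.0349] o=[-0.3926, 0.1120, -0.5196] → [0.3215, 0.4111, 0.2541, -0.7767, 0.6289, -0.0349]
J4: z=[0.5255, 0.6775, 0.5147] o=[-0.4898, 0.0052, -0.2797] → [0.0097, -0.4313, 0.5578, 0.5255, 0.6775, 0.5147]
J5: z=[-0.3311, 0.7201, -0.6098] o=[-0.8425, 0.0727, -0.0085] → [0.1470, 0.1305, 0.0743, -0.3311, 0.7201, -0.6098]
J6: z=[-0.6995, -0.6211, -0.3536] o=[-1.2204, 0.2964, 0.3460] → [0.2387, -0.3119, 0.0758, -0.6995, -0.6211, -0.3536]
V = J·q̇ = [-0.1635, -0.0834, -0.0703, 0.7880, -0.0939, -0.2589]

-0.1635 -0.0834 -0.0703 0.7880 -0.0939 -0.2589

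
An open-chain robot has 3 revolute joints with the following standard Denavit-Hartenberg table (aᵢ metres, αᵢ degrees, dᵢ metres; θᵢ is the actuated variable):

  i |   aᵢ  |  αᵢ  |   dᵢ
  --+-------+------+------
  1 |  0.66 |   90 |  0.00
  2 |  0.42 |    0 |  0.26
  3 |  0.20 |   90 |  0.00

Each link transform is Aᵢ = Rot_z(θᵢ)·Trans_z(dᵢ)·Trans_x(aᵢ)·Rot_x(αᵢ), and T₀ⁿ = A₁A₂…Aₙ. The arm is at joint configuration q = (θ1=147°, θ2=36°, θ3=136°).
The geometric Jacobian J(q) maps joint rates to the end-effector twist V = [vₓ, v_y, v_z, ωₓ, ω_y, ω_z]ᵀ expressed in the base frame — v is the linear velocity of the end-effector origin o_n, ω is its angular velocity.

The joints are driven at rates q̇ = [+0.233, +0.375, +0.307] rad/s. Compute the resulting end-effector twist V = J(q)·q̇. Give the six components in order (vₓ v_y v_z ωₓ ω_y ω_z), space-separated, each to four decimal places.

-0.0590 -0.1844 -0.0077 0.3714 0.5720 0.2330

o_n = [-0.5308, 0.6547, 0.2747]
J₁: ẑ×o_n = [-0.6547, -0.5308, 0.0000], ω = ẑ
J2: z=[0.5446, 0.8387, 0.0000] o=[-0.5535, 0.3595, 0.0000] → [0.2304, -0.1496, 0.1417, 0.5446, 0.8387, 0.0000]
J3: z=[0.5446, 0.8387, 0.0000] o=[-0.6969, 0.7626, 0.2469] → [0.0233, -0.0152, -0.1981, 0.5446, 0.8387, 0.0000]
V = J·q̇ = [-0.0590, -0.1844, -0.0077, 0.3714, 0.5720, 0.2330]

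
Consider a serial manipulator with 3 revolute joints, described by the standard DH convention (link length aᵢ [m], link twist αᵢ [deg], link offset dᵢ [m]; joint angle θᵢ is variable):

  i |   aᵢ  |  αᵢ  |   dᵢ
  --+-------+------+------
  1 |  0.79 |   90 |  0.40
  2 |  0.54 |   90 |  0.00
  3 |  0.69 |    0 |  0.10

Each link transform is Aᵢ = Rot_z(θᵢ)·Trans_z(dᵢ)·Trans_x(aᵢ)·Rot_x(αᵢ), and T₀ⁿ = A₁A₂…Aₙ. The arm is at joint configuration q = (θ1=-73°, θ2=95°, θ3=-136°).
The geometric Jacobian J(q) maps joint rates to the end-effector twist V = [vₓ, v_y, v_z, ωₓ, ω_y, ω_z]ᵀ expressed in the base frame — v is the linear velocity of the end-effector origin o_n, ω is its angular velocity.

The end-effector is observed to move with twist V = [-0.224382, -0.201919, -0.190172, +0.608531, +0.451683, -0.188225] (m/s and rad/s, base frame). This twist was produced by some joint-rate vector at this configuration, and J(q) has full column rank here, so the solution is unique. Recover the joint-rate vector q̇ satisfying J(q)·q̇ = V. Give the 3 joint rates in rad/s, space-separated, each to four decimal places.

o_n = [0.7174, -0.7070, 0.4522]
J₁: ẑ×o_n = [0.7070, 0.7174, -0.0000], ω = ẑ
J2: z=[-0.9563, -0.2924, 0.0000] o=[0.2310, -0.7555, 0.4000] → [-0.0153, 0.0499, 0.0958, -0.9563, -0.2924, 0.0000]
J3: z=[0.2913, -0.9527, 0.0872] o=[0.2172, -0.7105, 0.9379] → [0.4624, 0.1851, 0.4775, 0.2913, -0.9527, 0.0872]
q̇ = J⁺·V = [-0.1660, -0.7140, -0.2550]

-0.1660 -0.7140 -0.2550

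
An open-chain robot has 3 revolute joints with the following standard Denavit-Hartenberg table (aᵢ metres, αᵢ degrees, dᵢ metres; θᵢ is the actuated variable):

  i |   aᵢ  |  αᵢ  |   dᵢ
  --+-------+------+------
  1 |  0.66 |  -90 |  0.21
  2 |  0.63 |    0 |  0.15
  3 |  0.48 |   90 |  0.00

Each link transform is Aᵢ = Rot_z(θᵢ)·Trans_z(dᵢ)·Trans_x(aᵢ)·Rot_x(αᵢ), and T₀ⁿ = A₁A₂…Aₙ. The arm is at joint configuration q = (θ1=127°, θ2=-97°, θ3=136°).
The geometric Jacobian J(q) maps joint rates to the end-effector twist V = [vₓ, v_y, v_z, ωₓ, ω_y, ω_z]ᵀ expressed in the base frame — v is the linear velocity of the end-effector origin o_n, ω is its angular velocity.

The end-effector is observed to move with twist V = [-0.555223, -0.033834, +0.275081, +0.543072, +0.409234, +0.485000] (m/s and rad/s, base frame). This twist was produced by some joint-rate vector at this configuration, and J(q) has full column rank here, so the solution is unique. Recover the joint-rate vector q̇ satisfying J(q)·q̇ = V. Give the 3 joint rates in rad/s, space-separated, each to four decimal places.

o_n = [-0.6953, 0.6734, 0.5332]
J₁: ẑ×o_n = [-0.6734, -0.6953, 0.0000], ω = ẑ
J2: z=[-0.7986, -0.6018, 0.0000] o=[-0.3972, 0.5271, 0.2100] → [-0.1945, 0.2581, -0.2963, -0.7986, -0.6018, 0.0000]
J3: z=[-0.7986, -0.6018, 0.0000] o=[-0.4708, 0.3755, 0.8353] → [0.1818, -0.2412, -0.3730, -0.7986, -0.6018, 0.0000]
q̇ = J⁺·V = [0.4850, 0.2790, -0.9590]

0.4850 0.2790 -0.9590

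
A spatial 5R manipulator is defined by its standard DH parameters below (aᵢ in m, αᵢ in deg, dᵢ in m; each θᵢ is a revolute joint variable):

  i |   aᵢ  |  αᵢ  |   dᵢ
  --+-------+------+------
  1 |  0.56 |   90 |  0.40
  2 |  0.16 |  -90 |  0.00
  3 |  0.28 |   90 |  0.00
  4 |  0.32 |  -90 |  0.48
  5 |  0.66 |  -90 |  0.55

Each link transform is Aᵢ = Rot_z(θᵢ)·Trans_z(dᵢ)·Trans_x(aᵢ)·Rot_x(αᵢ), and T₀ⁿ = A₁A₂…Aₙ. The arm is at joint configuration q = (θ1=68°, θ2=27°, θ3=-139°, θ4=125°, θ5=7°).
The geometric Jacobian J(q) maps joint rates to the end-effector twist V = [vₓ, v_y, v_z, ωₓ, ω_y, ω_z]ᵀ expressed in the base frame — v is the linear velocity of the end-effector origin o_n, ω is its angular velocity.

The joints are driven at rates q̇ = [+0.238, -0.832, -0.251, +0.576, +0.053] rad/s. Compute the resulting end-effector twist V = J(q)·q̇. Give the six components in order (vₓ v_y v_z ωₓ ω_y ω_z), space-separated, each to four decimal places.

0.1304 1.0129 -0.4776 -1.2682 0.3185 -0.1694

o_n = [-0.4462, 0.9788, 1.0343]
J₁: ẑ×o_n = [-0.9788, -0.4462, 0.0000], ω = ẑ
J2: z=[0.9272, -0.3746, 0.0000] o=[0.2098, 0.5192, 0.4000] → [-0.2376, -0.5881, 0.1804, 0.9272, -0.3746, 0.0000]
J3: z=[-0.1701, -0.4209, 0.8910] o=[0.2632, 0.6514, 0.4726] → [-0.5281, -0.5365, -0.3543, -0.1701, -0.4209, 0.8910]
J4: z=[-0.9187, -0.2593, -0.2978] o=[0.3630, 0.4080, 0.3767] → [-0.0005, 0.8451, -0.7342, -0.9187, -0.2593, -0.2978]
J5: z=[-0.1944, 0.9535, -0.2304] o=[-0.1880, 0.3328, 0.5302] → [0.6295, 0.1575, 0.1206, -0.1944, 0.9535, -0.2304]
V = J·q̇ = [0.1304, 1.0129, -0.4776, -1.2682, 0.3185, -0.1694]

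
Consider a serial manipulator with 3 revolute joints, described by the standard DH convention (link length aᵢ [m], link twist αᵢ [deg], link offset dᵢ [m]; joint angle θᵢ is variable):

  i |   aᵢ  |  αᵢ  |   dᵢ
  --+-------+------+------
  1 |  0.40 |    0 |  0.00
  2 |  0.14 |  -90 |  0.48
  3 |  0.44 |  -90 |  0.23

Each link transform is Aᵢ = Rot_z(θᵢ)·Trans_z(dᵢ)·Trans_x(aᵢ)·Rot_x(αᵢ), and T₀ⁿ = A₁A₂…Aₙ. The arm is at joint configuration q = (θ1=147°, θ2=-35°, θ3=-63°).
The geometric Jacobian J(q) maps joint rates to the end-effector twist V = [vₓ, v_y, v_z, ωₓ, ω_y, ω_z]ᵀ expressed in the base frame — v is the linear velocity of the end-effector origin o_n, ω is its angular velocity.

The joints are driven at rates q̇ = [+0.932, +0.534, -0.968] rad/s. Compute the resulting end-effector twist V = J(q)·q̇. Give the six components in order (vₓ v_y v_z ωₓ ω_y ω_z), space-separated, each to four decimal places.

-0.3964 -1.1637 0.1934 0.8975 0.3626 1.4660

o_n = [-0.6760, 0.4467, 0.8720]
J₁: ẑ×o_n = [-0.4467, -0.6760, 0.0000], ω = ẑ
J2: z=[0.0000, 0.0000, 1.0000] o=[-0.3355, 0.2179, 0.0000] → [-0.2289, -0.3405, 0.0000, 0.0000, 0.0000, 1.0000]
J3: z=[-0.9272, -0.3746, 0.0000] o=[-0.3879, 0.3477, 0.4800] → [-0.1469, 0.3635, -0.1998, -0.9272, -0.3746, 0.0000]
V = J·q̇ = [-0.3964, -1.1637, 0.1934, 0.8975, 0.3626, 1.4660]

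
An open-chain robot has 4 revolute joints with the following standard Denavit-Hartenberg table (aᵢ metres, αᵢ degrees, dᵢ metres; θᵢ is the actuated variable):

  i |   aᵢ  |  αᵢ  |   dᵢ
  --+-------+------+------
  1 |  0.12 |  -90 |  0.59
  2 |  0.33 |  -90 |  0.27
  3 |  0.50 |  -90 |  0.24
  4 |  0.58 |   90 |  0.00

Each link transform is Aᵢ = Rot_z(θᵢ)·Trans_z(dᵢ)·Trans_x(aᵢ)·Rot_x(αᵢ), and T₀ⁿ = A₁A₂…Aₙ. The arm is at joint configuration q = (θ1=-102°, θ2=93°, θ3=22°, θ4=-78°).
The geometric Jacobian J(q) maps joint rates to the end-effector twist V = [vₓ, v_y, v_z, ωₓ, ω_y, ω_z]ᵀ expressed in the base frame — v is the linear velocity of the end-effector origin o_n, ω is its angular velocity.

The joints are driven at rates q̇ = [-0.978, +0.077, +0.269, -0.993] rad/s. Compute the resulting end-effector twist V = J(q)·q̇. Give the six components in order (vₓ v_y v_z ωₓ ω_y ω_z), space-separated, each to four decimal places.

0.7815 -0.0448 0.6561 1.0358 0.0744 -1.3354

o_n = [0.1892, 0.7098, -0.2719]
J₁: ẑ×o_n = [-0.7098, 0.1892, 0.0000], ω = ẑ
J2: z=[0.9781, -0.2079, 0.0000] o=[-0.0249, -0.1174, 0.5900] → [0.1792, 0.8431, 0.8536, 0.9781, -0.2079, 0.0000]
J3: z=[0.2076, 0.9768, 0.0523] o=[0.2427, -0.1566, 0.2605] → [-0.5654, 0.1077, 0.2322, 0.2076, 0.9768, 0.0523]
J4: z=[-0.9110, 0.1736, 0.3741] o=[0.1144, 0.1405, -0.1899] → [-0.2272, -0.0467, -0.5316, -0.9110, 0.1736, 0.3741]
V = J·q̇ = [0.7815, -0.0448, 0.6561, 1.0358, 0.0744, -1.3354]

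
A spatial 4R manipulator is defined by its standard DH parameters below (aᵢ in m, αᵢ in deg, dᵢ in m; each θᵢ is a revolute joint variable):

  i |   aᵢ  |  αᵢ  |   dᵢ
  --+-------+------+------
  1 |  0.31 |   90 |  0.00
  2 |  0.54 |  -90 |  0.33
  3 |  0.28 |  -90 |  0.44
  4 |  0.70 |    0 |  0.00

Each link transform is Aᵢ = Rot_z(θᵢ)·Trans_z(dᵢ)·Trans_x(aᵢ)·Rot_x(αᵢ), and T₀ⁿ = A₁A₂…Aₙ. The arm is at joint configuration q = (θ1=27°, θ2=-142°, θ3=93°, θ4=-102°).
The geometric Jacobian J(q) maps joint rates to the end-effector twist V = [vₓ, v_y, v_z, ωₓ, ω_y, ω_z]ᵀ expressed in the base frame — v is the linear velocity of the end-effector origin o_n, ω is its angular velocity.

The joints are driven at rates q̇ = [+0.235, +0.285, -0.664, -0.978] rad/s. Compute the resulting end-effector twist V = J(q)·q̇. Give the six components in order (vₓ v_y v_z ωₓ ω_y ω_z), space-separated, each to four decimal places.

o_n = [0.6078, 0.0900, -1.2144]
J₁: ẑ×o_n = [-0.0900, 0.6078, 0.0000], ω = ẑ
J2: z=[0.4540, -0.8910, 0.0000] o=[0.2762, 0.1407, 0.0000] → [1.0820, 0.5513, 0.2725, 0.4540, -0.8910, 0.0000]
J3: z=[0.5486, 0.2795, -0.7880] o=[0.0469, -0.3465, -0.3325] → [0.0975, 0.0418, 0.0827, 0.5486, 0.2795, -0.7880]
J4: z=[0.7249, 0.3106, 0.6148] o=[0.1716, 0.0309, -0.6702] → [-0.2054, 0.6627, -0.0926, 0.7249, 0.3106, 0.6148]
V = J·q̇ = [0.4234, -0.3759, 0.1133, -0.9438, -0.7433, 0.1569]

0.4234 -0.3759 0.1133 -0.9438 -0.7433 0.1569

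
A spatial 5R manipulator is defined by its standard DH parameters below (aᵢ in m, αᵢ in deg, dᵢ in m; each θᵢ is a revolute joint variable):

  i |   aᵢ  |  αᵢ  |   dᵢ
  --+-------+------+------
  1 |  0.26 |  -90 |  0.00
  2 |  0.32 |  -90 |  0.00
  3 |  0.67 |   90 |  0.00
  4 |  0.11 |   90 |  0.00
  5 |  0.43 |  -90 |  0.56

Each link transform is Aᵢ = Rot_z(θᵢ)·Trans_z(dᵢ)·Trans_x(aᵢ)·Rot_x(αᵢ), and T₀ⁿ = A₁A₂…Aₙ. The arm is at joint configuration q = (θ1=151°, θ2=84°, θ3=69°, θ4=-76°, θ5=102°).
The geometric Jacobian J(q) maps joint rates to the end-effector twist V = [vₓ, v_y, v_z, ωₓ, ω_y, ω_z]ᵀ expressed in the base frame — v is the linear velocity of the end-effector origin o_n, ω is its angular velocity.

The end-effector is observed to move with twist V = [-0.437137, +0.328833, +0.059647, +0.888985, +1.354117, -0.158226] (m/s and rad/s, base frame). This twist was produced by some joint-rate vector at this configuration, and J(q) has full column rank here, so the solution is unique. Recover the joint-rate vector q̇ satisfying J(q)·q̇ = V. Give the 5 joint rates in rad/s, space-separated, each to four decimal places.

o_n = [-0.4456, 0.2152, -0.7394]
J₁: ẑ×o_n = [-0.2152, -0.4456, 0.0000], ω = ẑ
J2: z=[-0.4848, -0.8746, 0.0000] o=[-0.2274, 0.1261, 0.0000] → [0.6467, -0.3585, -0.2340, -0.4848, -0.8746, 0.0000]
J3: z=[0.8698, -0.4822, -0.1045] o=[-0.2567, 0.1423, -0.3182] → [0.2107, 0.3861, -0.0277, 0.8698, -0.4822, -0.1045]
J4: z=[-0.2591, -0.2661, -0.9285] o=[0.0246, 0.7015, -0.5570] → [-0.4030, 0.3893, 0.0009, -0.2591, -0.2661, -0.9285]
J5: z=[-0.6178, -0.6933, 0.3711] o=[-0.0570, 0.7752, -0.5554] → [0.3354, -0.2579, 0.0766, -0.6178, -0.6933, 0.3711]
q̇ = J⁺·V = [-0.2960, -0.5570, -0.1270, -0.5190, -0.9630]

-0.2960 -0.5570 -0.1270 -0.5190 -0.9630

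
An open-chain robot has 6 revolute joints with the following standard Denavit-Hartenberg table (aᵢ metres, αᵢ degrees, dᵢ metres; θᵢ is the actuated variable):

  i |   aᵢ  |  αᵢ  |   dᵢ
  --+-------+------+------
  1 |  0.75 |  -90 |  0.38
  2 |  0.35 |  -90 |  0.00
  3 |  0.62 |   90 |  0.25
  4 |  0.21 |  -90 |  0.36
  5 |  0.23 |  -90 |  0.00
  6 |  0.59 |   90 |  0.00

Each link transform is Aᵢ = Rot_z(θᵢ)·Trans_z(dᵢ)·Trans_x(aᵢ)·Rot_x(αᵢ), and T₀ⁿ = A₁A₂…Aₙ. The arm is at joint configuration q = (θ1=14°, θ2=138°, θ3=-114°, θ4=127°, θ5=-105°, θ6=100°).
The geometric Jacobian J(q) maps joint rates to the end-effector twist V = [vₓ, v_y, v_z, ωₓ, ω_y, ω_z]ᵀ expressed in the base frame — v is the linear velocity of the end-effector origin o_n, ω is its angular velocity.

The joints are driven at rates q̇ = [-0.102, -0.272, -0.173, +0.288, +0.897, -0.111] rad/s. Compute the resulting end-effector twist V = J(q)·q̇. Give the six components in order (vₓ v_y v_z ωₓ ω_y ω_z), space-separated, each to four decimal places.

-0.0895 -0.4531 0.1867 0.7334 -0.8199 -0.7143

o_n = [0.4307, 0.8252, 1.2579]
J₁: ẑ×o_n = [-0.8252, 0.4307, 0.0000], ω = ẑ
J2: z=[-0.2419, 0.9703, 0.0000] o=[0.7277, 0.1814, 0.3800] → [0.8518, 0.2124, 0.1324, -0.2419, 0.9703, 0.0000]
J3: z=[-0.6493, -0.1619, 0.7431] o=[0.4753, 0.1185, 0.1458] → [-0.7052, 0.6889, -0.4660, -0.6493, -0.1619, 0.7431]
J4: z=[0.7571, -0.2304, 0.6113] o=[0.3578, 0.6730, 0.5003] → [-0.2676, -0.5290, 0.1321, 0.7571, -0.2304, 0.6113]
J5: z=[0.3330, -0.6689, -0.6646] o=[0.5124, 0.4416, 0.8106] → [-0.0442, -0.0947, 0.0731, 0.3330, -0.6689, -0.6646]
J6: z=[-0.3469, -0.7423, 0.5733] o=[0.7141, 0.4325, 0.9209] → [-0.4753, -0.0455, -0.3465, -0.3469, -0.7423, 0.5733]
V = J·q̇ = [-0.0895, -0.4531, 0.1867, 0.7334, -0.8199, -0.7143]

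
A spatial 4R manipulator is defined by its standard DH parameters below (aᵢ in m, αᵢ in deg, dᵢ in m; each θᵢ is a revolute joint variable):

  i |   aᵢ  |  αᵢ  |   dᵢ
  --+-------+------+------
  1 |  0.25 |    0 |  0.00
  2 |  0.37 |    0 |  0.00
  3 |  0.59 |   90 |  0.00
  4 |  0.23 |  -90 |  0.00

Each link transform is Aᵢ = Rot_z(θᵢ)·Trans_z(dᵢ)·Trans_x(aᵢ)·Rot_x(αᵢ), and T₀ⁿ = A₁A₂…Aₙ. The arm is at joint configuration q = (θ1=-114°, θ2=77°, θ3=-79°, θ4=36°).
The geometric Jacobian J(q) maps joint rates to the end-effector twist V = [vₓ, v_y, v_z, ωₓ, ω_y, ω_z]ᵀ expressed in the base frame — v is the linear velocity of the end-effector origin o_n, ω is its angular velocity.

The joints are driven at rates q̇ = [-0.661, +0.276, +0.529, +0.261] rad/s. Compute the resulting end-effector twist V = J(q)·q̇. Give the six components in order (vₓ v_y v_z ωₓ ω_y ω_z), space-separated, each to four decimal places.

o_n = [-0.1464, -1.1486, 0.1352]
J₁: ẑ×o_n = [1.1486, -0.1464, 0.0000], ω = ẑ
J2: z=[0.0000, 0.0000, 1.0000] o=[-0.1017, -0.2284, 0.0000] → [0.9202, -0.0447, 0.0000, 0.0000, 0.0000, 1.0000]
J3: z=[0.0000, 0.0000, 1.0000] o=[0.1938, -0.4511, 0.0000] → [0.6975, -0.3402, 0.0000, 0.0000, 0.0000, 1.0000]
J4: z=[-0.8988, 0.4384, 0.0000] o=[-0.0648, -0.9813, 0.0000] → [0.0593, 0.1215, 0.1861, -0.8988, 0.4384, 0.0000]
V = J·q̇ = [-0.1208, -0.0638, 0.0486, -0.2346, 0.1144, 0.1440]

-0.1208 -0.0638 0.0486 -0.2346 0.1144 0.1440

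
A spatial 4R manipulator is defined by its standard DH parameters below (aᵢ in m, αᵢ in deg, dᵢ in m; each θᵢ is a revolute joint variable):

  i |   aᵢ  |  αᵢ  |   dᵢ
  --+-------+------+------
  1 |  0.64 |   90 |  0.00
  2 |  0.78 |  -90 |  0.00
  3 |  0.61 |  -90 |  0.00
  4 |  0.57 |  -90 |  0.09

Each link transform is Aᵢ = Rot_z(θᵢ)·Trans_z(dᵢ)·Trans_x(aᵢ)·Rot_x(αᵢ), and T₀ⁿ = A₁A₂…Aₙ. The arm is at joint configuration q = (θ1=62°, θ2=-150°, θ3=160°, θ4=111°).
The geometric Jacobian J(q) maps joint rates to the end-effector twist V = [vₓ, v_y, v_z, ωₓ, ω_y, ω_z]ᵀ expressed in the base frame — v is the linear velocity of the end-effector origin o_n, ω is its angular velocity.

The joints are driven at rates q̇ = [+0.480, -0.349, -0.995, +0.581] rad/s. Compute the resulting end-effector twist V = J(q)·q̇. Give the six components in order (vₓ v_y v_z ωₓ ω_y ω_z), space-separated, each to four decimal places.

o_n = [-0.0219, 0.0742, 0.2769]
J₁: ẑ×o_n = [-0.0742, -0.0219, 0.0000], ω = ẑ
J2: z=[0.8829, -0.4695, 0.0000] o=[0.3005, 0.5651, 0.0000] → [-0.1300, -0.2445, -0.5847, 0.8829, -0.4695, 0.0000]
J3: z=[0.2347, 0.4415, -0.8660] o=[-0.0167, -0.0313, -0.3900] → [0.3858, -0.1520, 0.0271, 0.2347, 0.4415, -0.8660]
J4: z=[0.9688, -0.1796, 0.1710] o=[0.0322, 0.5049, -0.1034] → [0.0053, -0.3776, -0.4269, 0.9688, -0.1796, 0.1710]
V = J·q̇ = [-0.3711, 0.0066, -0.0709, 0.0211, -0.3798, 1.4411]

-0.3711 0.0066 -0.0709 0.0211 -0.3798 1.4411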